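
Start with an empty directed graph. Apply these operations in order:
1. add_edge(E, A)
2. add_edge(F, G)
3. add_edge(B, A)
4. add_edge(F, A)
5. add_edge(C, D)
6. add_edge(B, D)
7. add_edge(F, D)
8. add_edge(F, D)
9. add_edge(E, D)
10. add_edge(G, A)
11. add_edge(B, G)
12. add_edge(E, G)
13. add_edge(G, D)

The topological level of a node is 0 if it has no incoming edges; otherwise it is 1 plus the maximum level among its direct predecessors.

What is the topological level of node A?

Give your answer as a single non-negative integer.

Op 1: add_edge(E, A). Edges now: 1
Op 2: add_edge(F, G). Edges now: 2
Op 3: add_edge(B, A). Edges now: 3
Op 4: add_edge(F, A). Edges now: 4
Op 5: add_edge(C, D). Edges now: 5
Op 6: add_edge(B, D). Edges now: 6
Op 7: add_edge(F, D). Edges now: 7
Op 8: add_edge(F, D) (duplicate, no change). Edges now: 7
Op 9: add_edge(E, D). Edges now: 8
Op 10: add_edge(G, A). Edges now: 9
Op 11: add_edge(B, G). Edges now: 10
Op 12: add_edge(E, G). Edges now: 11
Op 13: add_edge(G, D). Edges now: 12
Compute levels (Kahn BFS):
  sources (in-degree 0): B, C, E, F
  process B: level=0
    B->A: in-degree(A)=3, level(A)>=1
    B->D: in-degree(D)=4, level(D)>=1
    B->G: in-degree(G)=2, level(G)>=1
  process C: level=0
    C->D: in-degree(D)=3, level(D)>=1
  process E: level=0
    E->A: in-degree(A)=2, level(A)>=1
    E->D: in-degree(D)=2, level(D)>=1
    E->G: in-degree(G)=1, level(G)>=1
  process F: level=0
    F->A: in-degree(A)=1, level(A)>=1
    F->D: in-degree(D)=1, level(D)>=1
    F->G: in-degree(G)=0, level(G)=1, enqueue
  process G: level=1
    G->A: in-degree(A)=0, level(A)=2, enqueue
    G->D: in-degree(D)=0, level(D)=2, enqueue
  process A: level=2
  process D: level=2
All levels: A:2, B:0, C:0, D:2, E:0, F:0, G:1
level(A) = 2

Answer: 2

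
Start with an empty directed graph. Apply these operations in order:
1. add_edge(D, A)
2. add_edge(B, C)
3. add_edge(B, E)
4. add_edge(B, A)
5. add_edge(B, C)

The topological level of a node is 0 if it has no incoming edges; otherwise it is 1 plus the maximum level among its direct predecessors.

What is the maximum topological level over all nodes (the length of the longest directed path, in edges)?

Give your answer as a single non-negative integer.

Answer: 1

Derivation:
Op 1: add_edge(D, A). Edges now: 1
Op 2: add_edge(B, C). Edges now: 2
Op 3: add_edge(B, E). Edges now: 3
Op 4: add_edge(B, A). Edges now: 4
Op 5: add_edge(B, C) (duplicate, no change). Edges now: 4
Compute levels (Kahn BFS):
  sources (in-degree 0): B, D
  process B: level=0
    B->A: in-degree(A)=1, level(A)>=1
    B->C: in-degree(C)=0, level(C)=1, enqueue
    B->E: in-degree(E)=0, level(E)=1, enqueue
  process D: level=0
    D->A: in-degree(A)=0, level(A)=1, enqueue
  process C: level=1
  process E: level=1
  process A: level=1
All levels: A:1, B:0, C:1, D:0, E:1
max level = 1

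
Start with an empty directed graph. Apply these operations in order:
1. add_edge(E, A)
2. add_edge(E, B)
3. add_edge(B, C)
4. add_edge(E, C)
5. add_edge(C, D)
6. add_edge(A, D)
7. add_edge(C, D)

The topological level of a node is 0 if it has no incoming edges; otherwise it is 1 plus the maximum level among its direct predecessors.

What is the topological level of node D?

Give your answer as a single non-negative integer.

Op 1: add_edge(E, A). Edges now: 1
Op 2: add_edge(E, B). Edges now: 2
Op 3: add_edge(B, C). Edges now: 3
Op 4: add_edge(E, C). Edges now: 4
Op 5: add_edge(C, D). Edges now: 5
Op 6: add_edge(A, D). Edges now: 6
Op 7: add_edge(C, D) (duplicate, no change). Edges now: 6
Compute levels (Kahn BFS):
  sources (in-degree 0): E
  process E: level=0
    E->A: in-degree(A)=0, level(A)=1, enqueue
    E->B: in-degree(B)=0, level(B)=1, enqueue
    E->C: in-degree(C)=1, level(C)>=1
  process A: level=1
    A->D: in-degree(D)=1, level(D)>=2
  process B: level=1
    B->C: in-degree(C)=0, level(C)=2, enqueue
  process C: level=2
    C->D: in-degree(D)=0, level(D)=3, enqueue
  process D: level=3
All levels: A:1, B:1, C:2, D:3, E:0
level(D) = 3

Answer: 3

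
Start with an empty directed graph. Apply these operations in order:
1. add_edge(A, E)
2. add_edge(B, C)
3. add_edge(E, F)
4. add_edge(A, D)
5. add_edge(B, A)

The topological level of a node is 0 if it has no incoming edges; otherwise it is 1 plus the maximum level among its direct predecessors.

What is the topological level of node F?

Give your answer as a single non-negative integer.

Answer: 3

Derivation:
Op 1: add_edge(A, E). Edges now: 1
Op 2: add_edge(B, C). Edges now: 2
Op 3: add_edge(E, F). Edges now: 3
Op 4: add_edge(A, D). Edges now: 4
Op 5: add_edge(B, A). Edges now: 5
Compute levels (Kahn BFS):
  sources (in-degree 0): B
  process B: level=0
    B->A: in-degree(A)=0, level(A)=1, enqueue
    B->C: in-degree(C)=0, level(C)=1, enqueue
  process A: level=1
    A->D: in-degree(D)=0, level(D)=2, enqueue
    A->E: in-degree(E)=0, level(E)=2, enqueue
  process C: level=1
  process D: level=2
  process E: level=2
    E->F: in-degree(F)=0, level(F)=3, enqueue
  process F: level=3
All levels: A:1, B:0, C:1, D:2, E:2, F:3
level(F) = 3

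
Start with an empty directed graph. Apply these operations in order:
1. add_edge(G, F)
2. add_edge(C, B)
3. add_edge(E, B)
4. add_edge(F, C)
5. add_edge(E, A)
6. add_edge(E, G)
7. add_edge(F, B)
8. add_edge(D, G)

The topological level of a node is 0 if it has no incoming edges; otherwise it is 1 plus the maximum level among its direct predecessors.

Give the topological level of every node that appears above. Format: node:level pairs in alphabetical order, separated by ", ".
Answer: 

Op 1: add_edge(G, F). Edges now: 1
Op 2: add_edge(C, B). Edges now: 2
Op 3: add_edge(E, B). Edges now: 3
Op 4: add_edge(F, C). Edges now: 4
Op 5: add_edge(E, A). Edges now: 5
Op 6: add_edge(E, G). Edges now: 6
Op 7: add_edge(F, B). Edges now: 7
Op 8: add_edge(D, G). Edges now: 8
Compute levels (Kahn BFS):
  sources (in-degree 0): D, E
  process D: level=0
    D->G: in-degree(G)=1, level(G)>=1
  process E: level=0
    E->A: in-degree(A)=0, level(A)=1, enqueue
    E->B: in-degree(B)=2, level(B)>=1
    E->G: in-degree(G)=0, level(G)=1, enqueue
  process A: level=1
  process G: level=1
    G->F: in-degree(F)=0, level(F)=2, enqueue
  process F: level=2
    F->B: in-degree(B)=1, level(B)>=3
    F->C: in-degree(C)=0, level(C)=3, enqueue
  process C: level=3
    C->B: in-degree(B)=0, level(B)=4, enqueue
  process B: level=4
All levels: A:1, B:4, C:3, D:0, E:0, F:2, G:1

Answer: A:1, B:4, C:3, D:0, E:0, F:2, G:1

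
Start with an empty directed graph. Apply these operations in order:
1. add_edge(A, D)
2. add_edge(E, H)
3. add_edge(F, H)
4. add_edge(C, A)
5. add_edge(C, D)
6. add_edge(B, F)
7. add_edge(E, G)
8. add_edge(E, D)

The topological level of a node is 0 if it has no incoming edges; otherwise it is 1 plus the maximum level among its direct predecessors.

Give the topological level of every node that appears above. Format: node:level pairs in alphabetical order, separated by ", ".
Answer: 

Answer: A:1, B:0, C:0, D:2, E:0, F:1, G:1, H:2

Derivation:
Op 1: add_edge(A, D). Edges now: 1
Op 2: add_edge(E, H). Edges now: 2
Op 3: add_edge(F, H). Edges now: 3
Op 4: add_edge(C, A). Edges now: 4
Op 5: add_edge(C, D). Edges now: 5
Op 6: add_edge(B, F). Edges now: 6
Op 7: add_edge(E, G). Edges now: 7
Op 8: add_edge(E, D). Edges now: 8
Compute levels (Kahn BFS):
  sources (in-degree 0): B, C, E
  process B: level=0
    B->F: in-degree(F)=0, level(F)=1, enqueue
  process C: level=0
    C->A: in-degree(A)=0, level(A)=1, enqueue
    C->D: in-degree(D)=2, level(D)>=1
  process E: level=0
    E->D: in-degree(D)=1, level(D)>=1
    E->G: in-degree(G)=0, level(G)=1, enqueue
    E->H: in-degree(H)=1, level(H)>=1
  process F: level=1
    F->H: in-degree(H)=0, level(H)=2, enqueue
  process A: level=1
    A->D: in-degree(D)=0, level(D)=2, enqueue
  process G: level=1
  process H: level=2
  process D: level=2
All levels: A:1, B:0, C:0, D:2, E:0, F:1, G:1, H:2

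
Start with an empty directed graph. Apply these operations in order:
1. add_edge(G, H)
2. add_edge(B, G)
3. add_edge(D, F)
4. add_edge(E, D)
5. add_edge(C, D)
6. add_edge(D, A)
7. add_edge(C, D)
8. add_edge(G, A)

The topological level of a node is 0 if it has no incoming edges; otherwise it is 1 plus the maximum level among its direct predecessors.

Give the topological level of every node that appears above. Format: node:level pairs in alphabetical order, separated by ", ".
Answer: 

Answer: A:2, B:0, C:0, D:1, E:0, F:2, G:1, H:2

Derivation:
Op 1: add_edge(G, H). Edges now: 1
Op 2: add_edge(B, G). Edges now: 2
Op 3: add_edge(D, F). Edges now: 3
Op 4: add_edge(E, D). Edges now: 4
Op 5: add_edge(C, D). Edges now: 5
Op 6: add_edge(D, A). Edges now: 6
Op 7: add_edge(C, D) (duplicate, no change). Edges now: 6
Op 8: add_edge(G, A). Edges now: 7
Compute levels (Kahn BFS):
  sources (in-degree 0): B, C, E
  process B: level=0
    B->G: in-degree(G)=0, level(G)=1, enqueue
  process C: level=0
    C->D: in-degree(D)=1, level(D)>=1
  process E: level=0
    E->D: in-degree(D)=0, level(D)=1, enqueue
  process G: level=1
    G->A: in-degree(A)=1, level(A)>=2
    G->H: in-degree(H)=0, level(H)=2, enqueue
  process D: level=1
    D->A: in-degree(A)=0, level(A)=2, enqueue
    D->F: in-degree(F)=0, level(F)=2, enqueue
  process H: level=2
  process A: level=2
  process F: level=2
All levels: A:2, B:0, C:0, D:1, E:0, F:2, G:1, H:2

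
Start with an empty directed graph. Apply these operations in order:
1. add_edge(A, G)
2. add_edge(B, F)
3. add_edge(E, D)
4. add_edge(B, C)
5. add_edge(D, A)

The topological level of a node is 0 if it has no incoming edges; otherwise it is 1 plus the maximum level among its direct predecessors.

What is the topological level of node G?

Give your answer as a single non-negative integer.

Op 1: add_edge(A, G). Edges now: 1
Op 2: add_edge(B, F). Edges now: 2
Op 3: add_edge(E, D). Edges now: 3
Op 4: add_edge(B, C). Edges now: 4
Op 5: add_edge(D, A). Edges now: 5
Compute levels (Kahn BFS):
  sources (in-degree 0): B, E
  process B: level=0
    B->C: in-degree(C)=0, level(C)=1, enqueue
    B->F: in-degree(F)=0, level(F)=1, enqueue
  process E: level=0
    E->D: in-degree(D)=0, level(D)=1, enqueue
  process C: level=1
  process F: level=1
  process D: level=1
    D->A: in-degree(A)=0, level(A)=2, enqueue
  process A: level=2
    A->G: in-degree(G)=0, level(G)=3, enqueue
  process G: level=3
All levels: A:2, B:0, C:1, D:1, E:0, F:1, G:3
level(G) = 3

Answer: 3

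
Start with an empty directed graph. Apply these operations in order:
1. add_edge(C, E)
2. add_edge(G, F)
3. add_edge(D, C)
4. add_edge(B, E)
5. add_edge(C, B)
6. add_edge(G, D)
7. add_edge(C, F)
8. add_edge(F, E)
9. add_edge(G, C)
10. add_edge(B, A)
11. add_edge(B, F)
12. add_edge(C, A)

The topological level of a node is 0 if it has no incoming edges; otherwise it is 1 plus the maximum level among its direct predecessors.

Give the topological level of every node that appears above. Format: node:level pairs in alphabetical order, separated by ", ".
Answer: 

Op 1: add_edge(C, E). Edges now: 1
Op 2: add_edge(G, F). Edges now: 2
Op 3: add_edge(D, C). Edges now: 3
Op 4: add_edge(B, E). Edges now: 4
Op 5: add_edge(C, B). Edges now: 5
Op 6: add_edge(G, D). Edges now: 6
Op 7: add_edge(C, F). Edges now: 7
Op 8: add_edge(F, E). Edges now: 8
Op 9: add_edge(G, C). Edges now: 9
Op 10: add_edge(B, A). Edges now: 10
Op 11: add_edge(B, F). Edges now: 11
Op 12: add_edge(C, A). Edges now: 12
Compute levels (Kahn BFS):
  sources (in-degree 0): G
  process G: level=0
    G->C: in-degree(C)=1, level(C)>=1
    G->D: in-degree(D)=0, level(D)=1, enqueue
    G->F: in-degree(F)=2, level(F)>=1
  process D: level=1
    D->C: in-degree(C)=0, level(C)=2, enqueue
  process C: level=2
    C->A: in-degree(A)=1, level(A)>=3
    C->B: in-degree(B)=0, level(B)=3, enqueue
    C->E: in-degree(E)=2, level(E)>=3
    C->F: in-degree(F)=1, level(F)>=3
  process B: level=3
    B->A: in-degree(A)=0, level(A)=4, enqueue
    B->E: in-degree(E)=1, level(E)>=4
    B->F: in-degree(F)=0, level(F)=4, enqueue
  process A: level=4
  process F: level=4
    F->E: in-degree(E)=0, level(E)=5, enqueue
  process E: level=5
All levels: A:4, B:3, C:2, D:1, E:5, F:4, G:0

Answer: A:4, B:3, C:2, D:1, E:5, F:4, G:0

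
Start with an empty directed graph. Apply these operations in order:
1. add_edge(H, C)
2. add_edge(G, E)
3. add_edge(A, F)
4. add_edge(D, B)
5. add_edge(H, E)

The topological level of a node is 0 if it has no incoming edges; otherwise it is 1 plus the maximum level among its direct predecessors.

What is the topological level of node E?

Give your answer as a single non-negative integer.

Answer: 1

Derivation:
Op 1: add_edge(H, C). Edges now: 1
Op 2: add_edge(G, E). Edges now: 2
Op 3: add_edge(A, F). Edges now: 3
Op 4: add_edge(D, B). Edges now: 4
Op 5: add_edge(H, E). Edges now: 5
Compute levels (Kahn BFS):
  sources (in-degree 0): A, D, G, H
  process A: level=0
    A->F: in-degree(F)=0, level(F)=1, enqueue
  process D: level=0
    D->B: in-degree(B)=0, level(B)=1, enqueue
  process G: level=0
    G->E: in-degree(E)=1, level(E)>=1
  process H: level=0
    H->C: in-degree(C)=0, level(C)=1, enqueue
    H->E: in-degree(E)=0, level(E)=1, enqueue
  process F: level=1
  process B: level=1
  process C: level=1
  process E: level=1
All levels: A:0, B:1, C:1, D:0, E:1, F:1, G:0, H:0
level(E) = 1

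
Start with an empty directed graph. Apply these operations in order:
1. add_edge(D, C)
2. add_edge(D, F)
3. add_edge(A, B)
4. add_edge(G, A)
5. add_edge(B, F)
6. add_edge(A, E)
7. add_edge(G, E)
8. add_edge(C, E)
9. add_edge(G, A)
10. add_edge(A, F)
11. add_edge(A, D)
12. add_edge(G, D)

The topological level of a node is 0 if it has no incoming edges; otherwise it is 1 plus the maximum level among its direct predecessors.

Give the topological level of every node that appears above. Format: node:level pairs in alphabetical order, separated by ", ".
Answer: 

Answer: A:1, B:2, C:3, D:2, E:4, F:3, G:0

Derivation:
Op 1: add_edge(D, C). Edges now: 1
Op 2: add_edge(D, F). Edges now: 2
Op 3: add_edge(A, B). Edges now: 3
Op 4: add_edge(G, A). Edges now: 4
Op 5: add_edge(B, F). Edges now: 5
Op 6: add_edge(A, E). Edges now: 6
Op 7: add_edge(G, E). Edges now: 7
Op 8: add_edge(C, E). Edges now: 8
Op 9: add_edge(G, A) (duplicate, no change). Edges now: 8
Op 10: add_edge(A, F). Edges now: 9
Op 11: add_edge(A, D). Edges now: 10
Op 12: add_edge(G, D). Edges now: 11
Compute levels (Kahn BFS):
  sources (in-degree 0): G
  process G: level=0
    G->A: in-degree(A)=0, level(A)=1, enqueue
    G->D: in-degree(D)=1, level(D)>=1
    G->E: in-degree(E)=2, level(E)>=1
  process A: level=1
    A->B: in-degree(B)=0, level(B)=2, enqueue
    A->D: in-degree(D)=0, level(D)=2, enqueue
    A->E: in-degree(E)=1, level(E)>=2
    A->F: in-degree(F)=2, level(F)>=2
  process B: level=2
    B->F: in-degree(F)=1, level(F)>=3
  process D: level=2
    D->C: in-degree(C)=0, level(C)=3, enqueue
    D->F: in-degree(F)=0, level(F)=3, enqueue
  process C: level=3
    C->E: in-degree(E)=0, level(E)=4, enqueue
  process F: level=3
  process E: level=4
All levels: A:1, B:2, C:3, D:2, E:4, F:3, G:0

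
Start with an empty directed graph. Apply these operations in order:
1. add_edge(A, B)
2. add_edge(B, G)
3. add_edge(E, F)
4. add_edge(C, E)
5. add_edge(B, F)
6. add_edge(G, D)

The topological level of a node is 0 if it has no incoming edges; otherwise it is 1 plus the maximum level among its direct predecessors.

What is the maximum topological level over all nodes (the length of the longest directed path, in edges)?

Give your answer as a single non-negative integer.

Answer: 3

Derivation:
Op 1: add_edge(A, B). Edges now: 1
Op 2: add_edge(B, G). Edges now: 2
Op 3: add_edge(E, F). Edges now: 3
Op 4: add_edge(C, E). Edges now: 4
Op 5: add_edge(B, F). Edges now: 5
Op 6: add_edge(G, D). Edges now: 6
Compute levels (Kahn BFS):
  sources (in-degree 0): A, C
  process A: level=0
    A->B: in-degree(B)=0, level(B)=1, enqueue
  process C: level=0
    C->E: in-degree(E)=0, level(E)=1, enqueue
  process B: level=1
    B->F: in-degree(F)=1, level(F)>=2
    B->G: in-degree(G)=0, level(G)=2, enqueue
  process E: level=1
    E->F: in-degree(F)=0, level(F)=2, enqueue
  process G: level=2
    G->D: in-degree(D)=0, level(D)=3, enqueue
  process F: level=2
  process D: level=3
All levels: A:0, B:1, C:0, D:3, E:1, F:2, G:2
max level = 3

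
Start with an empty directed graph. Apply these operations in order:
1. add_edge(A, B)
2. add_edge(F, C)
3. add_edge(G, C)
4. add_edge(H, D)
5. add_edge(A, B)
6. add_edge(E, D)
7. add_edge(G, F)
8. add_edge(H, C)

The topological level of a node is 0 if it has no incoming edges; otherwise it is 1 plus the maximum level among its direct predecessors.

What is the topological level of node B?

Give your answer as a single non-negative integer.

Answer: 1

Derivation:
Op 1: add_edge(A, B). Edges now: 1
Op 2: add_edge(F, C). Edges now: 2
Op 3: add_edge(G, C). Edges now: 3
Op 4: add_edge(H, D). Edges now: 4
Op 5: add_edge(A, B) (duplicate, no change). Edges now: 4
Op 6: add_edge(E, D). Edges now: 5
Op 7: add_edge(G, F). Edges now: 6
Op 8: add_edge(H, C). Edges now: 7
Compute levels (Kahn BFS):
  sources (in-degree 0): A, E, G, H
  process A: level=0
    A->B: in-degree(B)=0, level(B)=1, enqueue
  process E: level=0
    E->D: in-degree(D)=1, level(D)>=1
  process G: level=0
    G->C: in-degree(C)=2, level(C)>=1
    G->F: in-degree(F)=0, level(F)=1, enqueue
  process H: level=0
    H->C: in-degree(C)=1, level(C)>=1
    H->D: in-degree(D)=0, level(D)=1, enqueue
  process B: level=1
  process F: level=1
    F->C: in-degree(C)=0, level(C)=2, enqueue
  process D: level=1
  process C: level=2
All levels: A:0, B:1, C:2, D:1, E:0, F:1, G:0, H:0
level(B) = 1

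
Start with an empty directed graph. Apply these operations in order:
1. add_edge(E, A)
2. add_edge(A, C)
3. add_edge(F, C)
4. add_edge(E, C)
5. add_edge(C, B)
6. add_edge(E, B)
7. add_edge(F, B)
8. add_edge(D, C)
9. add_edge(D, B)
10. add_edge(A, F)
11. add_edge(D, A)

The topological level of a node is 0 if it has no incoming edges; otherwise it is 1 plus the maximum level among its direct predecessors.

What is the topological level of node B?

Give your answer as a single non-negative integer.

Op 1: add_edge(E, A). Edges now: 1
Op 2: add_edge(A, C). Edges now: 2
Op 3: add_edge(F, C). Edges now: 3
Op 4: add_edge(E, C). Edges now: 4
Op 5: add_edge(C, B). Edges now: 5
Op 6: add_edge(E, B). Edges now: 6
Op 7: add_edge(F, B). Edges now: 7
Op 8: add_edge(D, C). Edges now: 8
Op 9: add_edge(D, B). Edges now: 9
Op 10: add_edge(A, F). Edges now: 10
Op 11: add_edge(D, A). Edges now: 11
Compute levels (Kahn BFS):
  sources (in-degree 0): D, E
  process D: level=0
    D->A: in-degree(A)=1, level(A)>=1
    D->B: in-degree(B)=3, level(B)>=1
    D->C: in-degree(C)=3, level(C)>=1
  process E: level=0
    E->A: in-degree(A)=0, level(A)=1, enqueue
    E->B: in-degree(B)=2, level(B)>=1
    E->C: in-degree(C)=2, level(C)>=1
  process A: level=1
    A->C: in-degree(C)=1, level(C)>=2
    A->F: in-degree(F)=0, level(F)=2, enqueue
  process F: level=2
    F->B: in-degree(B)=1, level(B)>=3
    F->C: in-degree(C)=0, level(C)=3, enqueue
  process C: level=3
    C->B: in-degree(B)=0, level(B)=4, enqueue
  process B: level=4
All levels: A:1, B:4, C:3, D:0, E:0, F:2
level(B) = 4

Answer: 4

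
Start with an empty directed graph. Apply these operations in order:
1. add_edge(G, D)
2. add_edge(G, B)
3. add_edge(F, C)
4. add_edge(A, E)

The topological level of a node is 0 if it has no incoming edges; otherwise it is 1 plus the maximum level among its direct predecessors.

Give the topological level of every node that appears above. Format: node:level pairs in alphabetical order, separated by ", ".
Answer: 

Answer: A:0, B:1, C:1, D:1, E:1, F:0, G:0

Derivation:
Op 1: add_edge(G, D). Edges now: 1
Op 2: add_edge(G, B). Edges now: 2
Op 3: add_edge(F, C). Edges now: 3
Op 4: add_edge(A, E). Edges now: 4
Compute levels (Kahn BFS):
  sources (in-degree 0): A, F, G
  process A: level=0
    A->E: in-degree(E)=0, level(E)=1, enqueue
  process F: level=0
    F->C: in-degree(C)=0, level(C)=1, enqueue
  process G: level=0
    G->B: in-degree(B)=0, level(B)=1, enqueue
    G->D: in-degree(D)=0, level(D)=1, enqueue
  process E: level=1
  process C: level=1
  process B: level=1
  process D: level=1
All levels: A:0, B:1, C:1, D:1, E:1, F:0, G:0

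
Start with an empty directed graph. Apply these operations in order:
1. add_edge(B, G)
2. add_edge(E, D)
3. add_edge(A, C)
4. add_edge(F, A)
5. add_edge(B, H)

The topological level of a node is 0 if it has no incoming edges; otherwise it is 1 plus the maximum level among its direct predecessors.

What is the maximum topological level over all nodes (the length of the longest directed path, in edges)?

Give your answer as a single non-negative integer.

Answer: 2

Derivation:
Op 1: add_edge(B, G). Edges now: 1
Op 2: add_edge(E, D). Edges now: 2
Op 3: add_edge(A, C). Edges now: 3
Op 4: add_edge(F, A). Edges now: 4
Op 5: add_edge(B, H). Edges now: 5
Compute levels (Kahn BFS):
  sources (in-degree 0): B, E, F
  process B: level=0
    B->G: in-degree(G)=0, level(G)=1, enqueue
    B->H: in-degree(H)=0, level(H)=1, enqueue
  process E: level=0
    E->D: in-degree(D)=0, level(D)=1, enqueue
  process F: level=0
    F->A: in-degree(A)=0, level(A)=1, enqueue
  process G: level=1
  process H: level=1
  process D: level=1
  process A: level=1
    A->C: in-degree(C)=0, level(C)=2, enqueue
  process C: level=2
All levels: A:1, B:0, C:2, D:1, E:0, F:0, G:1, H:1
max level = 2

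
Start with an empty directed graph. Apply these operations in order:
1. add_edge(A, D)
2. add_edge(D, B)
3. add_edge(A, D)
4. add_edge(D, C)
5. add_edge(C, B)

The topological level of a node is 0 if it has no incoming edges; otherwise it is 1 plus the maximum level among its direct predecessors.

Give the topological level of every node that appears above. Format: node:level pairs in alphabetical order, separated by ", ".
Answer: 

Answer: A:0, B:3, C:2, D:1

Derivation:
Op 1: add_edge(A, D). Edges now: 1
Op 2: add_edge(D, B). Edges now: 2
Op 3: add_edge(A, D) (duplicate, no change). Edges now: 2
Op 4: add_edge(D, C). Edges now: 3
Op 5: add_edge(C, B). Edges now: 4
Compute levels (Kahn BFS):
  sources (in-degree 0): A
  process A: level=0
    A->D: in-degree(D)=0, level(D)=1, enqueue
  process D: level=1
    D->B: in-degree(B)=1, level(B)>=2
    D->C: in-degree(C)=0, level(C)=2, enqueue
  process C: level=2
    C->B: in-degree(B)=0, level(B)=3, enqueue
  process B: level=3
All levels: A:0, B:3, C:2, D:1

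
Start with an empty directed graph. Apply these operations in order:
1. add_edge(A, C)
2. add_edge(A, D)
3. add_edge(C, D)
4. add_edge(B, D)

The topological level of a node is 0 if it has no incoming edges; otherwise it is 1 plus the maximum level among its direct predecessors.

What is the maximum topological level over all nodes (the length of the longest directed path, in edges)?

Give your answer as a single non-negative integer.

Op 1: add_edge(A, C). Edges now: 1
Op 2: add_edge(A, D). Edges now: 2
Op 3: add_edge(C, D). Edges now: 3
Op 4: add_edge(B, D). Edges now: 4
Compute levels (Kahn BFS):
  sources (in-degree 0): A, B
  process A: level=0
    A->C: in-degree(C)=0, level(C)=1, enqueue
    A->D: in-degree(D)=2, level(D)>=1
  process B: level=0
    B->D: in-degree(D)=1, level(D)>=1
  process C: level=1
    C->D: in-degree(D)=0, level(D)=2, enqueue
  process D: level=2
All levels: A:0, B:0, C:1, D:2
max level = 2

Answer: 2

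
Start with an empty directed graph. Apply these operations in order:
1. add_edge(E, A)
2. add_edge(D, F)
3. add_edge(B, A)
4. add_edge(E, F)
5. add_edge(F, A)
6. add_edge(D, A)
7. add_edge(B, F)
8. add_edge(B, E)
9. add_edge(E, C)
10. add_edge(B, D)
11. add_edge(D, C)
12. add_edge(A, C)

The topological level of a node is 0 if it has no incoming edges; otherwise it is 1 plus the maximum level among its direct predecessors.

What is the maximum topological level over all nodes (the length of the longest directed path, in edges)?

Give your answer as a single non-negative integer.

Answer: 4

Derivation:
Op 1: add_edge(E, A). Edges now: 1
Op 2: add_edge(D, F). Edges now: 2
Op 3: add_edge(B, A). Edges now: 3
Op 4: add_edge(E, F). Edges now: 4
Op 5: add_edge(F, A). Edges now: 5
Op 6: add_edge(D, A). Edges now: 6
Op 7: add_edge(B, F). Edges now: 7
Op 8: add_edge(B, E). Edges now: 8
Op 9: add_edge(E, C). Edges now: 9
Op 10: add_edge(B, D). Edges now: 10
Op 11: add_edge(D, C). Edges now: 11
Op 12: add_edge(A, C). Edges now: 12
Compute levels (Kahn BFS):
  sources (in-degree 0): B
  process B: level=0
    B->A: in-degree(A)=3, level(A)>=1
    B->D: in-degree(D)=0, level(D)=1, enqueue
    B->E: in-degree(E)=0, level(E)=1, enqueue
    B->F: in-degree(F)=2, level(F)>=1
  process D: level=1
    D->A: in-degree(A)=2, level(A)>=2
    D->C: in-degree(C)=2, level(C)>=2
    D->F: in-degree(F)=1, level(F)>=2
  process E: level=1
    E->A: in-degree(A)=1, level(A)>=2
    E->C: in-degree(C)=1, level(C)>=2
    E->F: in-degree(F)=0, level(F)=2, enqueue
  process F: level=2
    F->A: in-degree(A)=0, level(A)=3, enqueue
  process A: level=3
    A->C: in-degree(C)=0, level(C)=4, enqueue
  process C: level=4
All levels: A:3, B:0, C:4, D:1, E:1, F:2
max level = 4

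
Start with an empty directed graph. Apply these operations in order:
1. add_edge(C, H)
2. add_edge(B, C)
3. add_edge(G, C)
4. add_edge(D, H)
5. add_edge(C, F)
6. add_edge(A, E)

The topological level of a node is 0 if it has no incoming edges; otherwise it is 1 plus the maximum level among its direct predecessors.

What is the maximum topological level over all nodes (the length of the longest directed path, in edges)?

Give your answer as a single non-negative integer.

Answer: 2

Derivation:
Op 1: add_edge(C, H). Edges now: 1
Op 2: add_edge(B, C). Edges now: 2
Op 3: add_edge(G, C). Edges now: 3
Op 4: add_edge(D, H). Edges now: 4
Op 5: add_edge(C, F). Edges now: 5
Op 6: add_edge(A, E). Edges now: 6
Compute levels (Kahn BFS):
  sources (in-degree 0): A, B, D, G
  process A: level=0
    A->E: in-degree(E)=0, level(E)=1, enqueue
  process B: level=0
    B->C: in-degree(C)=1, level(C)>=1
  process D: level=0
    D->H: in-degree(H)=1, level(H)>=1
  process G: level=0
    G->C: in-degree(C)=0, level(C)=1, enqueue
  process E: level=1
  process C: level=1
    C->F: in-degree(F)=0, level(F)=2, enqueue
    C->H: in-degree(H)=0, level(H)=2, enqueue
  process F: level=2
  process H: level=2
All levels: A:0, B:0, C:1, D:0, E:1, F:2, G:0, H:2
max level = 2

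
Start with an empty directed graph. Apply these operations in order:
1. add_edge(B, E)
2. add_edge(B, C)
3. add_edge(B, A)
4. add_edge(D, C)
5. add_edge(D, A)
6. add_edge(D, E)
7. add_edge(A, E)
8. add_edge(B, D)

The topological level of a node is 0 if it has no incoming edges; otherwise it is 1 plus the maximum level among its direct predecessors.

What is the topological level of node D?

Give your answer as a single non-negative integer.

Answer: 1

Derivation:
Op 1: add_edge(B, E). Edges now: 1
Op 2: add_edge(B, C). Edges now: 2
Op 3: add_edge(B, A). Edges now: 3
Op 4: add_edge(D, C). Edges now: 4
Op 5: add_edge(D, A). Edges now: 5
Op 6: add_edge(D, E). Edges now: 6
Op 7: add_edge(A, E). Edges now: 7
Op 8: add_edge(B, D). Edges now: 8
Compute levels (Kahn BFS):
  sources (in-degree 0): B
  process B: level=0
    B->A: in-degree(A)=1, level(A)>=1
    B->C: in-degree(C)=1, level(C)>=1
    B->D: in-degree(D)=0, level(D)=1, enqueue
    B->E: in-degree(E)=2, level(E)>=1
  process D: level=1
    D->A: in-degree(A)=0, level(A)=2, enqueue
    D->C: in-degree(C)=0, level(C)=2, enqueue
    D->E: in-degree(E)=1, level(E)>=2
  process A: level=2
    A->E: in-degree(E)=0, level(E)=3, enqueue
  process C: level=2
  process E: level=3
All levels: A:2, B:0, C:2, D:1, E:3
level(D) = 1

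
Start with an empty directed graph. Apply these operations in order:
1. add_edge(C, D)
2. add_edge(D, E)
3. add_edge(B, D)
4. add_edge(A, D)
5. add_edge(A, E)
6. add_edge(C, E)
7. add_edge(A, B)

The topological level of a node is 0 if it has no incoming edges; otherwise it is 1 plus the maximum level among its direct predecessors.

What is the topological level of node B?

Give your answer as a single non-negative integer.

Answer: 1

Derivation:
Op 1: add_edge(C, D). Edges now: 1
Op 2: add_edge(D, E). Edges now: 2
Op 3: add_edge(B, D). Edges now: 3
Op 4: add_edge(A, D). Edges now: 4
Op 5: add_edge(A, E). Edges now: 5
Op 6: add_edge(C, E). Edges now: 6
Op 7: add_edge(A, B). Edges now: 7
Compute levels (Kahn BFS):
  sources (in-degree 0): A, C
  process A: level=0
    A->B: in-degree(B)=0, level(B)=1, enqueue
    A->D: in-degree(D)=2, level(D)>=1
    A->E: in-degree(E)=2, level(E)>=1
  process C: level=0
    C->D: in-degree(D)=1, level(D)>=1
    C->E: in-degree(E)=1, level(E)>=1
  process B: level=1
    B->D: in-degree(D)=0, level(D)=2, enqueue
  process D: level=2
    D->E: in-degree(E)=0, level(E)=3, enqueue
  process E: level=3
All levels: A:0, B:1, C:0, D:2, E:3
level(B) = 1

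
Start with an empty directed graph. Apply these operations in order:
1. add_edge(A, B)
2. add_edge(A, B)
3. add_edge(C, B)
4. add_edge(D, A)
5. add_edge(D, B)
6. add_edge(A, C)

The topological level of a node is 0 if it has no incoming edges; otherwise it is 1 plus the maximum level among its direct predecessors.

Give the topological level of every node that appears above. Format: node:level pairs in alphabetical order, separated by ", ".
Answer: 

Op 1: add_edge(A, B). Edges now: 1
Op 2: add_edge(A, B) (duplicate, no change). Edges now: 1
Op 3: add_edge(C, B). Edges now: 2
Op 4: add_edge(D, A). Edges now: 3
Op 5: add_edge(D, B). Edges now: 4
Op 6: add_edge(A, C). Edges now: 5
Compute levels (Kahn BFS):
  sources (in-degree 0): D
  process D: level=0
    D->A: in-degree(A)=0, level(A)=1, enqueue
    D->B: in-degree(B)=2, level(B)>=1
  process A: level=1
    A->B: in-degree(B)=1, level(B)>=2
    A->C: in-degree(C)=0, level(C)=2, enqueue
  process C: level=2
    C->B: in-degree(B)=0, level(B)=3, enqueue
  process B: level=3
All levels: A:1, B:3, C:2, D:0

Answer: A:1, B:3, C:2, D:0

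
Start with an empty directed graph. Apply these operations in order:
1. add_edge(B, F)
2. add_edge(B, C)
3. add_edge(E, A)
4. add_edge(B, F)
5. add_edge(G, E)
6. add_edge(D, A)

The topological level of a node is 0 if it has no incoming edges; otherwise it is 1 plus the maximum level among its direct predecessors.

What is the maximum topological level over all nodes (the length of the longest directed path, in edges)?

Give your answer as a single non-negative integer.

Op 1: add_edge(B, F). Edges now: 1
Op 2: add_edge(B, C). Edges now: 2
Op 3: add_edge(E, A). Edges now: 3
Op 4: add_edge(B, F) (duplicate, no change). Edges now: 3
Op 5: add_edge(G, E). Edges now: 4
Op 6: add_edge(D, A). Edges now: 5
Compute levels (Kahn BFS):
  sources (in-degree 0): B, D, G
  process B: level=0
    B->C: in-degree(C)=0, level(C)=1, enqueue
    B->F: in-degree(F)=0, level(F)=1, enqueue
  process D: level=0
    D->A: in-degree(A)=1, level(A)>=1
  process G: level=0
    G->E: in-degree(E)=0, level(E)=1, enqueue
  process C: level=1
  process F: level=1
  process E: level=1
    E->A: in-degree(A)=0, level(A)=2, enqueue
  process A: level=2
All levels: A:2, B:0, C:1, D:0, E:1, F:1, G:0
max level = 2

Answer: 2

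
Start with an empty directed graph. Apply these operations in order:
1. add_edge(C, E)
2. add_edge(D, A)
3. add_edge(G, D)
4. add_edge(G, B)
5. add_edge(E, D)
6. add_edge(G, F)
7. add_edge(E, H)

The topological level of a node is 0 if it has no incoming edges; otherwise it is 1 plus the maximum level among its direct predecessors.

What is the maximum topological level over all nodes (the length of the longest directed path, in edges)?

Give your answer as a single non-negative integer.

Op 1: add_edge(C, E). Edges now: 1
Op 2: add_edge(D, A). Edges now: 2
Op 3: add_edge(G, D). Edges now: 3
Op 4: add_edge(G, B). Edges now: 4
Op 5: add_edge(E, D). Edges now: 5
Op 6: add_edge(G, F). Edges now: 6
Op 7: add_edge(E, H). Edges now: 7
Compute levels (Kahn BFS):
  sources (in-degree 0): C, G
  process C: level=0
    C->E: in-degree(E)=0, level(E)=1, enqueue
  process G: level=0
    G->B: in-degree(B)=0, level(B)=1, enqueue
    G->D: in-degree(D)=1, level(D)>=1
    G->F: in-degree(F)=0, level(F)=1, enqueue
  process E: level=1
    E->D: in-degree(D)=0, level(D)=2, enqueue
    E->H: in-degree(H)=0, level(H)=2, enqueue
  process B: level=1
  process F: level=1
  process D: level=2
    D->A: in-degree(A)=0, level(A)=3, enqueue
  process H: level=2
  process A: level=3
All levels: A:3, B:1, C:0, D:2, E:1, F:1, G:0, H:2
max level = 3

Answer: 3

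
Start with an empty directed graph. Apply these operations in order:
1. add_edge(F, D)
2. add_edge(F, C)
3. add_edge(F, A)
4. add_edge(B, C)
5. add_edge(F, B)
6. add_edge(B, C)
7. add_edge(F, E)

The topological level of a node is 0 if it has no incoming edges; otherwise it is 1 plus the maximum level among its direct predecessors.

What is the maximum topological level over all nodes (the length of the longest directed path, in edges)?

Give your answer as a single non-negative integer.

Answer: 2

Derivation:
Op 1: add_edge(F, D). Edges now: 1
Op 2: add_edge(F, C). Edges now: 2
Op 3: add_edge(F, A). Edges now: 3
Op 4: add_edge(B, C). Edges now: 4
Op 5: add_edge(F, B). Edges now: 5
Op 6: add_edge(B, C) (duplicate, no change). Edges now: 5
Op 7: add_edge(F, E). Edges now: 6
Compute levels (Kahn BFS):
  sources (in-degree 0): F
  process F: level=0
    F->A: in-degree(A)=0, level(A)=1, enqueue
    F->B: in-degree(B)=0, level(B)=1, enqueue
    F->C: in-degree(C)=1, level(C)>=1
    F->D: in-degree(D)=0, level(D)=1, enqueue
    F->E: in-degree(E)=0, level(E)=1, enqueue
  process A: level=1
  process B: level=1
    B->C: in-degree(C)=0, level(C)=2, enqueue
  process D: level=1
  process E: level=1
  process C: level=2
All levels: A:1, B:1, C:2, D:1, E:1, F:0
max level = 2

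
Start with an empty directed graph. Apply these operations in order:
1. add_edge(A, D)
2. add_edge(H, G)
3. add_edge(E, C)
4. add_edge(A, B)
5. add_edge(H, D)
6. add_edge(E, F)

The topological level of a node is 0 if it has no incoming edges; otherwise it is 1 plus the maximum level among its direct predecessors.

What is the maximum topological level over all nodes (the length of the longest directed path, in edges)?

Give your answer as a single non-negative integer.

Op 1: add_edge(A, D). Edges now: 1
Op 2: add_edge(H, G). Edges now: 2
Op 3: add_edge(E, C). Edges now: 3
Op 4: add_edge(A, B). Edges now: 4
Op 5: add_edge(H, D). Edges now: 5
Op 6: add_edge(E, F). Edges now: 6
Compute levels (Kahn BFS):
  sources (in-degree 0): A, E, H
  process A: level=0
    A->B: in-degree(B)=0, level(B)=1, enqueue
    A->D: in-degree(D)=1, level(D)>=1
  process E: level=0
    E->C: in-degree(C)=0, level(C)=1, enqueue
    E->F: in-degree(F)=0, level(F)=1, enqueue
  process H: level=0
    H->D: in-degree(D)=0, level(D)=1, enqueue
    H->G: in-degree(G)=0, level(G)=1, enqueue
  process B: level=1
  process C: level=1
  process F: level=1
  process D: level=1
  process G: level=1
All levels: A:0, B:1, C:1, D:1, E:0, F:1, G:1, H:0
max level = 1

Answer: 1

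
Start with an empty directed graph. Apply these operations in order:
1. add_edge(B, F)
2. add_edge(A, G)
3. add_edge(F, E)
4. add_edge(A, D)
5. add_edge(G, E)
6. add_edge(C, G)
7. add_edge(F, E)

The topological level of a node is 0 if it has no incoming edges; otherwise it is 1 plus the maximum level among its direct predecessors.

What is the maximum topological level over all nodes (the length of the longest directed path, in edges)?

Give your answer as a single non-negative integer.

Answer: 2

Derivation:
Op 1: add_edge(B, F). Edges now: 1
Op 2: add_edge(A, G). Edges now: 2
Op 3: add_edge(F, E). Edges now: 3
Op 4: add_edge(A, D). Edges now: 4
Op 5: add_edge(G, E). Edges now: 5
Op 6: add_edge(C, G). Edges now: 6
Op 7: add_edge(F, E) (duplicate, no change). Edges now: 6
Compute levels (Kahn BFS):
  sources (in-degree 0): A, B, C
  process A: level=0
    A->D: in-degree(D)=0, level(D)=1, enqueue
    A->G: in-degree(G)=1, level(G)>=1
  process B: level=0
    B->F: in-degree(F)=0, level(F)=1, enqueue
  process C: level=0
    C->G: in-degree(G)=0, level(G)=1, enqueue
  process D: level=1
  process F: level=1
    F->E: in-degree(E)=1, level(E)>=2
  process G: level=1
    G->E: in-degree(E)=0, level(E)=2, enqueue
  process E: level=2
All levels: A:0, B:0, C:0, D:1, E:2, F:1, G:1
max level = 2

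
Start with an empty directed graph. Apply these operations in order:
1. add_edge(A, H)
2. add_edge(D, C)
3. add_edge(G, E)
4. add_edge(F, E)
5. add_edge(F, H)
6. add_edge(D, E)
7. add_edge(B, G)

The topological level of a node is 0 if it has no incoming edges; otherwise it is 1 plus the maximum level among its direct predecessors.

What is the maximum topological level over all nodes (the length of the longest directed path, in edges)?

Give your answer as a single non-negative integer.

Answer: 2

Derivation:
Op 1: add_edge(A, H). Edges now: 1
Op 2: add_edge(D, C). Edges now: 2
Op 3: add_edge(G, E). Edges now: 3
Op 4: add_edge(F, E). Edges now: 4
Op 5: add_edge(F, H). Edges now: 5
Op 6: add_edge(D, E). Edges now: 6
Op 7: add_edge(B, G). Edges now: 7
Compute levels (Kahn BFS):
  sources (in-degree 0): A, B, D, F
  process A: level=0
    A->H: in-degree(H)=1, level(H)>=1
  process B: level=0
    B->G: in-degree(G)=0, level(G)=1, enqueue
  process D: level=0
    D->C: in-degree(C)=0, level(C)=1, enqueue
    D->E: in-degree(E)=2, level(E)>=1
  process F: level=0
    F->E: in-degree(E)=1, level(E)>=1
    F->H: in-degree(H)=0, level(H)=1, enqueue
  process G: level=1
    G->E: in-degree(E)=0, level(E)=2, enqueue
  process C: level=1
  process H: level=1
  process E: level=2
All levels: A:0, B:0, C:1, D:0, E:2, F:0, G:1, H:1
max level = 2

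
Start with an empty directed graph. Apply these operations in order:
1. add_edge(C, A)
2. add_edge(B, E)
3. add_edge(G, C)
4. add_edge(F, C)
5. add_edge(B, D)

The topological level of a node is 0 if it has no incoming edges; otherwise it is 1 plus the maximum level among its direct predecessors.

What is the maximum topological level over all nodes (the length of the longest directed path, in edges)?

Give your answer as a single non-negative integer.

Op 1: add_edge(C, A). Edges now: 1
Op 2: add_edge(B, E). Edges now: 2
Op 3: add_edge(G, C). Edges now: 3
Op 4: add_edge(F, C). Edges now: 4
Op 5: add_edge(B, D). Edges now: 5
Compute levels (Kahn BFS):
  sources (in-degree 0): B, F, G
  process B: level=0
    B->D: in-degree(D)=0, level(D)=1, enqueue
    B->E: in-degree(E)=0, level(E)=1, enqueue
  process F: level=0
    F->C: in-degree(C)=1, level(C)>=1
  process G: level=0
    G->C: in-degree(C)=0, level(C)=1, enqueue
  process D: level=1
  process E: level=1
  process C: level=1
    C->A: in-degree(A)=0, level(A)=2, enqueue
  process A: level=2
All levels: A:2, B:0, C:1, D:1, E:1, F:0, G:0
max level = 2

Answer: 2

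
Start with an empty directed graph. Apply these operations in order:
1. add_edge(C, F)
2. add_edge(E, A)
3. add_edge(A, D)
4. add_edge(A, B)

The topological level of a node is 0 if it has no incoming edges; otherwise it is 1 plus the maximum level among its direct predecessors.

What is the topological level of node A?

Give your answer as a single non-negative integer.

Op 1: add_edge(C, F). Edges now: 1
Op 2: add_edge(E, A). Edges now: 2
Op 3: add_edge(A, D). Edges now: 3
Op 4: add_edge(A, B). Edges now: 4
Compute levels (Kahn BFS):
  sources (in-degree 0): C, E
  process C: level=0
    C->F: in-degree(F)=0, level(F)=1, enqueue
  process E: level=0
    E->A: in-degree(A)=0, level(A)=1, enqueue
  process F: level=1
  process A: level=1
    A->B: in-degree(B)=0, level(B)=2, enqueue
    A->D: in-degree(D)=0, level(D)=2, enqueue
  process B: level=2
  process D: level=2
All levels: A:1, B:2, C:0, D:2, E:0, F:1
level(A) = 1

Answer: 1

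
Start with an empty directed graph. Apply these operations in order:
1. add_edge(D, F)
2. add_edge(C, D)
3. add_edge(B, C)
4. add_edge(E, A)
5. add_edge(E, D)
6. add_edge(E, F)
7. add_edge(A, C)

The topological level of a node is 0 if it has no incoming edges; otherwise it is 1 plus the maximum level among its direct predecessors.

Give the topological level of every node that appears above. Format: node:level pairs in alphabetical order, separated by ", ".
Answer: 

Answer: A:1, B:0, C:2, D:3, E:0, F:4

Derivation:
Op 1: add_edge(D, F). Edges now: 1
Op 2: add_edge(C, D). Edges now: 2
Op 3: add_edge(B, C). Edges now: 3
Op 4: add_edge(E, A). Edges now: 4
Op 5: add_edge(E, D). Edges now: 5
Op 6: add_edge(E, F). Edges now: 6
Op 7: add_edge(A, C). Edges now: 7
Compute levels (Kahn BFS):
  sources (in-degree 0): B, E
  process B: level=0
    B->C: in-degree(C)=1, level(C)>=1
  process E: level=0
    E->A: in-degree(A)=0, level(A)=1, enqueue
    E->D: in-degree(D)=1, level(D)>=1
    E->F: in-degree(F)=1, level(F)>=1
  process A: level=1
    A->C: in-degree(C)=0, level(C)=2, enqueue
  process C: level=2
    C->D: in-degree(D)=0, level(D)=3, enqueue
  process D: level=3
    D->F: in-degree(F)=0, level(F)=4, enqueue
  process F: level=4
All levels: A:1, B:0, C:2, D:3, E:0, F:4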